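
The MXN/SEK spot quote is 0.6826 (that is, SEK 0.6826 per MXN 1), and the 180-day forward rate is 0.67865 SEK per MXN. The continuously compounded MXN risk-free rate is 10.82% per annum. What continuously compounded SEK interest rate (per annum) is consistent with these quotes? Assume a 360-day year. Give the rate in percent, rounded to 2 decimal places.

9.66%

T = 180/360 years.
By CIP, F/S equals the SEK-to-MXN growth ratio: 0.67865/0.6826 = 0.9942133.
MXN growth factor: e^(0.1082×180/360) = 1.0555902.
So the SEK growth factor = 1.0494818.
r = ln(1.0494818)/(180/360) = 0.096593 → 9.66%.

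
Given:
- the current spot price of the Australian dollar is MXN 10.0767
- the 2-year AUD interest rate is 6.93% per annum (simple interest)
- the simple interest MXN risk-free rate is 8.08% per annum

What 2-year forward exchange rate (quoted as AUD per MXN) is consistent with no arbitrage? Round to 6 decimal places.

T = 2 years.
MXN accumulates by 1 + 0.0808×2 = 1.161600.
AUD accumulates by 1 + 0.0693×2 = 1.138600.
CIP: F = S · (grow MXN)/(grow AUD) = 10.0767 × 1.161600/1.138600 = 10.28025 MXN per AUD.
Invert for AUD per MXN: 1 / 10.28025 = 0.097274.

0.097274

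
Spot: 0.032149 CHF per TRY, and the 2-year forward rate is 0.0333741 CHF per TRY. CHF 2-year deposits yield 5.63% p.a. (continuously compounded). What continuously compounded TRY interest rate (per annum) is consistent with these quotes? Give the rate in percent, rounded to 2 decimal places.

T = 2 years.
F/S = 0.0333741/0.032149 = 1.0381069 = (growth of CHF) / (growth of TRY).
The CHF side grows by e^(0.0563×2) = 1.1191842.
That pins the TRY growth at 1.0781011.
Take logs: ln 1.0781011 / 2 = 0.037601, so 3.76%.

3.76%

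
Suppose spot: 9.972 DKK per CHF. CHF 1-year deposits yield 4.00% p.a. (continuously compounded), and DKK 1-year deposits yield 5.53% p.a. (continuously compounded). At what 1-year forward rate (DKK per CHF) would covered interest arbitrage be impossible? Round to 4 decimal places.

T = 1 year.
DKK growth factor: e^(0.0553×1) = 1.05685762.
Growth of 1 CHF over T: e^(0.0400×1) = 1.04081077.
CIP: F = S · (grow DKK)/(grow CHF) = 9.972 × 1.05685762/1.04081077 = 10.125745 DKK per CHF.

10.1257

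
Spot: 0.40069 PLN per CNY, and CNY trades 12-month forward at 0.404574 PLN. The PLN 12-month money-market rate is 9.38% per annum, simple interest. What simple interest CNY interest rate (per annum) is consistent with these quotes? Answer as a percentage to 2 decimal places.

T = 1 year.
CIP gives F = S · g_PLN/g_CNY, so g_PLN/g_CNY = 0.404574/0.40069 = 1.0096933.
PLN growth factor: 1 + 0.0938×1 = 1.093800.
Hence g_CNY = 1.0832993.
(1.0832993 − 1)/T = 0.083299, i.e. 8.33%.

8.33%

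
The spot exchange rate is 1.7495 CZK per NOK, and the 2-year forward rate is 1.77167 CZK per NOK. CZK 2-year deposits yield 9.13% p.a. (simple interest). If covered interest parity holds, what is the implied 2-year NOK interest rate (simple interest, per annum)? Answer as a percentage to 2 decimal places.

8.39%

T = 2 years.
F/S = 1.77167/1.7495 = 1.0126722 = (growth of CZK) / (growth of NOK).
CZK growth factor: 1 + 0.0913×2 = 1.182600.
Hence g_NOK = 1.1678014.
r = (1.1678014 − 1)/2 = 0.083901 → 8.39%.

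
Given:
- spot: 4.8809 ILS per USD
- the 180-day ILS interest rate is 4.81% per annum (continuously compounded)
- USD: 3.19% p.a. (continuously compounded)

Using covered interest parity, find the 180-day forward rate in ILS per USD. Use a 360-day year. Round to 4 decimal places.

4.9206

T = 180/360 years.
Growth of 1 ILS over T: e^(0.0481×180/360) = 1.0243415.
USD accumulates by e^(0.0319×180/360) = 1.0160779.
CIP: F = S · (grow ILS)/(grow USD) = 4.8809 × 1.0243415/1.0160779 = 4.920596 ILS per USD.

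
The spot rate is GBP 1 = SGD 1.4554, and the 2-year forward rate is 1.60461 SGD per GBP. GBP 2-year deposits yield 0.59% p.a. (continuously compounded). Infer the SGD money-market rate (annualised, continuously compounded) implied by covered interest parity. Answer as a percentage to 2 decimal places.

T = 2 years.
CIP gives F = S · g_SGD/g_GBP, so g_SGD/g_GBP = 1.60461/1.4554 = 1.1025216.
The GBP side grows by e^(0.0059×2) = 1.0118699.
That pins the SGD growth at 1.1156084.
Take logs: ln 1.1156084 / 2 = 0.054700, so 5.47%.

5.47%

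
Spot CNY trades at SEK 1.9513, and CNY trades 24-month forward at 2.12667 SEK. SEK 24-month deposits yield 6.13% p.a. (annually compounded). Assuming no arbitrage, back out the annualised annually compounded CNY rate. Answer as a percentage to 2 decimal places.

1.66%

T = 2 years.
CIP gives F = S · g_SEK/g_CNY, so g_SEK/g_CNY = 2.12667/1.9513 = 1.0898734.
The SEK side grows by (1 + 0.0613)^2 = 1.1263577.
That pins the CNY growth at 1.0334757.
r = 1.0334757^(1/2) − 1 = 0.016600 → 1.66%.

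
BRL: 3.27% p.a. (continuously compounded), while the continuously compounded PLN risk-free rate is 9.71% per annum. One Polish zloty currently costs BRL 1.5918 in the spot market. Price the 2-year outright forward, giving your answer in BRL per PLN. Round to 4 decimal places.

T = 2 years.
BRL accumulates by e^(0.0327×2) = 1.067586.
PLN accumulates by e^(0.0971×2) = 1.2143391.
So F = 1.5918 × 1.067586 / 1.2143391 = 1.399431 (BRL/PLN).

1.3994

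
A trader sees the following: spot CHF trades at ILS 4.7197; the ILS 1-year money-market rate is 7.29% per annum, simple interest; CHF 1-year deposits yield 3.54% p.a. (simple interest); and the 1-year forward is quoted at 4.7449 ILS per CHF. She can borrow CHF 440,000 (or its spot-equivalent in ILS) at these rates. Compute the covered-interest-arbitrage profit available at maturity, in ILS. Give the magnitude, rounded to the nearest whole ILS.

ILS 66,395

T = 1 year.
Route A — deposit CHF, sell forward: 440,000 × 1.035400 × 4.7449 = ILS 2,161,662.56.
Route B — convert at spot, deposit ILS: 440,000 × 4.7197 × 1.072900 = ILS 2,228,057.10.
The quoted forward undervalues CHF, so borrow CHF, convert to ILS at spot, deposit the ILS at 7.29%, and buy CHF forward at 4.7449 to cover the loan.
Arbitrage profit = |2,161,662.56 − 2,228,057.10| = ILS 66,395.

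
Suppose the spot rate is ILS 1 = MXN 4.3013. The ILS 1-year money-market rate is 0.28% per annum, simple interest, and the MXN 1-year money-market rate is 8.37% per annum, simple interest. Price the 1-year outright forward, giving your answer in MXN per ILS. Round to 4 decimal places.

4.6483

T = 1 year.
MXN accumulates by 1 + 0.0837×1 = 1.083700.
ILS accumulates by 1 + 0.0028×1 = 1.002800.
CIP: F = S · (grow MXN)/(grow ILS) = 4.3013 × 1.083700/1.002800 = 4.648304 MXN per ILS.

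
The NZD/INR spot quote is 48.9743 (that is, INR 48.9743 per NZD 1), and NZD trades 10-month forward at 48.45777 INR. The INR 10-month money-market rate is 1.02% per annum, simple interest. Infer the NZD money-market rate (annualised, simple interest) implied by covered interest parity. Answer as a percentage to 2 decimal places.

T = 10/12 years.
By CIP, F/S equals the INR-to-NZD growth ratio: 48.45777/48.9743 = 0.9894530.
The INR side grows by 1 + 0.0102×10/12 = 1.008500.
Hence g_NZD = 1.019250.
(1.019250 − 1)/T = 0.023100, i.e. 2.31%.

2.31%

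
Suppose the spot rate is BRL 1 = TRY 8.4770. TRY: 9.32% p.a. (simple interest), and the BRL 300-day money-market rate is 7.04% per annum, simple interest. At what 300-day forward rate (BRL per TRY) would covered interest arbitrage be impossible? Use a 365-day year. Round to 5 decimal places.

0.11591

T = 300/365 years.
TRY accumulates by 1 + 0.0932×300/365 = 1.0766027.
BRL growth factor: 1 + 0.0704×300/365 = 1.057863.
So F = 8.477 × 1.0766027 / 1.057863 = 8.627167 (TRY/BRL).
Invert for BRL per TRY: 1 / 8.627167 = 0.11591.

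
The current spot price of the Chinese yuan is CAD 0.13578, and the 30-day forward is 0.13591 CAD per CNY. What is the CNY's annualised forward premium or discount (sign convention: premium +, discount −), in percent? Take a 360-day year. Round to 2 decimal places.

+1.15%

T = 30/360 years.
(F − S)/S = (0.13591 − 0.13578)/0.13578 = 0.0009574.
Per annum: 0.0009574 / (30/360) = 0.011489 = 1.15%.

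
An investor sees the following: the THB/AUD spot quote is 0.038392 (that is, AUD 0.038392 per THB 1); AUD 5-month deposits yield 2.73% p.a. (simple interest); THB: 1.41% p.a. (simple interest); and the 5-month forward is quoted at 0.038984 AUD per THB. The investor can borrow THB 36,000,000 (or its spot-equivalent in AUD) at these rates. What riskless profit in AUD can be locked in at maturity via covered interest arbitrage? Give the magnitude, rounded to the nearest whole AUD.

AUD 13,836

T = 5/12 years.
Route A — deposit THB, sell forward: 36,000,000 × 1.005875 × 0.038984 = AUD 1,411,669.12.
Route B — convert at spot, deposit AUD: 36,000,000 × 0.038392 × 1.011375 = AUD 1,397,833.52.
The quoted forward overvalues THB, so borrow AUD, buy THB at spot, deposit the THB at 1.41%, and sell the proceeds forward at 0.038984.
Profit = 1,411,669.12 − 1,397,833.52 = AUD 13,836.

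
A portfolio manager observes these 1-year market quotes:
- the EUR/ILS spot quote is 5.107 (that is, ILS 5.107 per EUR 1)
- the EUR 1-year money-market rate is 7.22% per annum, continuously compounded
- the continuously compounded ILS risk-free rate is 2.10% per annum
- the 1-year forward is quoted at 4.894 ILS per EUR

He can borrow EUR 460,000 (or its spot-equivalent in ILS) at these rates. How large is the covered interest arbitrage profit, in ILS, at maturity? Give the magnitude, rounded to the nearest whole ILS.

T = 1 year.
Route A — deposit EUR, sell forward: 460,000 × 1.074870297 × 4.894 = ILS 2,419,791.01.
Route B — convert at spot, deposit ILS: 460,000 × 5.107 × 1.021222052 = ILS 2,399,075.27.
The quoted forward overvalues EUR, so borrow ILS, buy EUR at spot, deposit the EUR at 7.22%, and sell the proceeds forward at 4.894.
The gap between the two covered legs is ILS 20,716.

ILS 20,716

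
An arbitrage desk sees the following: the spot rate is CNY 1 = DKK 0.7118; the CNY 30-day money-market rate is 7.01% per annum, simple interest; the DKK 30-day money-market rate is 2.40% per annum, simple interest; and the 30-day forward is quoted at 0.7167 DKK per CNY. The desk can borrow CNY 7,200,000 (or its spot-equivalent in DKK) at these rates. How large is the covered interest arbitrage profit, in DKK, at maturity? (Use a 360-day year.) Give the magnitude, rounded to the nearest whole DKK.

DKK 55,174

T = 30/360 years.
Route A — deposit CNY, sell forward: 7,200,000 × 1.005841667 × 0.7167 = DKK 5,190,384.40.
Route B — convert at spot, deposit DKK: 7,200,000 × 0.7118 × 1.002000 = DKK 5,135,209.92.
The quoted forward overvalues CNY, so borrow DKK, buy CNY at spot, deposit the CNY at 7.01%, and sell the proceeds forward at 0.7167.
Profit = 5,190,384.40 − 5,135,209.92 = DKK 55,174.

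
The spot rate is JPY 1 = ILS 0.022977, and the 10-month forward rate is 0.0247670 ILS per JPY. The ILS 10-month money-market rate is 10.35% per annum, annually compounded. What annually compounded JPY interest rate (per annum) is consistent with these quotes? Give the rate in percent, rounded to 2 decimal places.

T = 10/12 years.
CIP gives F = S · g_ILS/g_JPY, so g_ILS/g_JPY = 0.024767/0.022977 = 1.0779040.
ILS growth factor: (1 + 0.1035)^(10/12) = 1.0855345.
Hence g_JPY = 1.007079.
Annualise: 1.007079^(12/10) − 1 = 0.008501 = 0.85%.

0.85%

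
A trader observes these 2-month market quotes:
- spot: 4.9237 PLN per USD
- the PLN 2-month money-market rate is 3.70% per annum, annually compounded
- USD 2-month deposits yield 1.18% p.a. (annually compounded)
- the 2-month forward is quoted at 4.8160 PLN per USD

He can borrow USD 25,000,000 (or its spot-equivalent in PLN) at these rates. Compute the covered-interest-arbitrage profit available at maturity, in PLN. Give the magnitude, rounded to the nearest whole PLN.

PLN 3,204,495

T = 2/12 years.
Route A — deposit USD, sell forward: 25,000,000 × 1.00195706637 × 4.8160 = PLN 120,635,630.79.
Route B — convert at spot, deposit PLN: 25,000,000 × 4.9237 × 1.00607369206 = PLN 123,840,125.94.
The quoted forward undervalues USD, so borrow USD, convert to PLN at spot, deposit the PLN at 3.70%, and buy USD forward at 4.8160 to cover the loan.
The gap between the two covered legs is PLN 3,204,495.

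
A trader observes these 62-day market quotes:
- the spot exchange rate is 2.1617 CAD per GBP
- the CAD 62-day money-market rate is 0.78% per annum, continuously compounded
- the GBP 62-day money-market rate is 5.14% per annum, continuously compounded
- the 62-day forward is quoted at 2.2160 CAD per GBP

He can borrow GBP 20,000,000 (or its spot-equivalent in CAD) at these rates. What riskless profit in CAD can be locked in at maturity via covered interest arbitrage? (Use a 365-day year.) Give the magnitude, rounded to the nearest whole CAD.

T = 62/365 years.
Route A — deposit GBP, sell forward: 20,000,000 × 1.0087691849 × 2.2160 = CAD 44,708,650.27.
Route B — convert at spot, deposit CAD: 20,000,000 × 2.1617 × 1.0013258096 = CAD 43,291,320.05.
The quoted forward overvalues GBP, so borrow CAD, buy GBP at spot, deposit the GBP at 5.14%, and sell the proceeds forward at 2.2160.
The gap between the two covered legs is CAD 1,417,330.

CAD 1,417,330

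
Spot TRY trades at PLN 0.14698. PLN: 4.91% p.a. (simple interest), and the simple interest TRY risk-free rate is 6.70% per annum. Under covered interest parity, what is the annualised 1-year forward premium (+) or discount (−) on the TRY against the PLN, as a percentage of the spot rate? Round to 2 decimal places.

-1.68%

T = 1 year.
F = S · g_PLN/g_TRY = 0.14698 × 1.049100/1.067000 = 0.14451426.
Annualised premium = (F − S)/S × (1/T) = (0.14451426 − 0.14698)/0.14698 ÷ 1 = -1.68%.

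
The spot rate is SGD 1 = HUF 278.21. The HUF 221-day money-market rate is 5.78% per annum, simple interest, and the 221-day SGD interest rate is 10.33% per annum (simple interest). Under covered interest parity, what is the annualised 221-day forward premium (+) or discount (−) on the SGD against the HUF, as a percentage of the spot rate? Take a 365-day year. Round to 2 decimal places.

T = 221/365 years.
CIP forward (HUF per SGD) = 278.21 × 1.0349967/1.062546 = 270.99667.
Annualised premium = (F − S)/S × (1/T) = (270.99667 − 278.21)/278.21 ÷ (221/365) = -4.28%.

-4.28%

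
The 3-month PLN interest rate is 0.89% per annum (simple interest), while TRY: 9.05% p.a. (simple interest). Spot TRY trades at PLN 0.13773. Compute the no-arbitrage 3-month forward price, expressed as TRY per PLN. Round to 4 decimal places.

7.4084

T = 3/12 years.
Growth of 1 PLN over T: 1 + 0.0089×3/12 = 1.002225.
TRY accumulates by 1 + 0.0905×3/12 = 1.022625.
So F = 0.13773 × 1.002225 / 1.022625 = 0.1349825 (PLN/TRY).
Quoted the other way: 1/0.1349825 = 7.4084 TRY per PLN.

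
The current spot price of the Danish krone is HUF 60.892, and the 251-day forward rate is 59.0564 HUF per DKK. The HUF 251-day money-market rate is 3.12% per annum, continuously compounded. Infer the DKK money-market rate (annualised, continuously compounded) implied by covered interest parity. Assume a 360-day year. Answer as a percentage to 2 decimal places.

T = 251/360 years.
By CIP, F/S equals the HUF-to-DKK growth ratio: 59.0564/60.892 = 0.9698548.
HUF growth factor: e^(0.0312×251/360) = 1.0219917.
Hence g_DKK = 1.0537574.
Take logs: ln 1.0537574 / (251/360) = 0.075101, so 7.51%.

7.51%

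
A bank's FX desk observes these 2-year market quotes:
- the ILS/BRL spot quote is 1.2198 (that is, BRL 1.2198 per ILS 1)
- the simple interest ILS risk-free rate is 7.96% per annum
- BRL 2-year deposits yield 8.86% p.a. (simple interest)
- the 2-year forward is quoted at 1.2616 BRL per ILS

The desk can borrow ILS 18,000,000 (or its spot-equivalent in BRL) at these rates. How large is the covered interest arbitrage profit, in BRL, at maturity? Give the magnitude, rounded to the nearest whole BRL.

T = 2 years.
Keep in ILS, deliver into the forward: 18,000,000·1.159200·1.2616 = BRL 26,324,040.96.
Swap to BRL now, deposit: 18,000,000·1.2198·1.177200 = BRL 25,847,074.08.
The quoted forward overvalues ILS, so borrow BRL, buy ILS at spot, deposit the ILS at 7.96%, and sell the proceeds forward at 1.2616.
Arbitrage profit = |26,324,040.96 − 25,847,074.08| = BRL 476,967.

BRL 476,967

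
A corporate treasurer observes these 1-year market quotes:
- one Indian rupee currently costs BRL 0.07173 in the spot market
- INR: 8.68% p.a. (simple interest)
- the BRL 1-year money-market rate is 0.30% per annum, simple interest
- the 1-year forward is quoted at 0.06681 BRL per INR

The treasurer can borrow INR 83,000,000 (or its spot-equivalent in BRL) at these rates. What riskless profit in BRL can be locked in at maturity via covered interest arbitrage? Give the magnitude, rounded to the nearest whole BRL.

T = 1 year.
Invest the INR and cover forward: 83,000,000 × 1.086800 × 0.06681 = BRL 6,026,555.96.
Convert at spot and invest in BRL: 83,000,000 × 0.07173 × 1.003000 = BRL 5,971,450.77.
The quoted forward overvalues INR, so borrow BRL, buy INR at spot, deposit the INR at 8.68%, and sell the proceeds forward at 0.06681.
Arbitrage profit = |6,026,555.96 − 5,971,450.77| = BRL 55,105.

BRL 55,105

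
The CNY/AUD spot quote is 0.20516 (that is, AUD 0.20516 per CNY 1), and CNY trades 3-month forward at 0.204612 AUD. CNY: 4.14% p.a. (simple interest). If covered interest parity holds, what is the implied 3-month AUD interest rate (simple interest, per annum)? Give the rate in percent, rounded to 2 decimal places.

3.06%

T = 3/12 years.
CIP gives F = S · g_AUD/g_CNY, so g_AUD/g_CNY = 0.204612/0.20516 = 0.9973289.
The CNY side grows by 1 + 0.0414×3/12 = 1.010350.
So the AUD growth factor = 1.0076513.
r = (1.0076513 − 1)/(3/12) = 0.030605 → 3.06%.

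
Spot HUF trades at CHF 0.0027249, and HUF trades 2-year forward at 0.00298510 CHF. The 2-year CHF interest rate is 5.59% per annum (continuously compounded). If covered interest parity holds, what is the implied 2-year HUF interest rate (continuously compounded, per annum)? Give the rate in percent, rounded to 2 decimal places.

1.03%

T = 2 years.
F/S = 0.0029851/0.0027249 = 1.0954897 = (growth of CHF) / (growth of HUF).
CHF growth factor: e^(0.0559×2) = 1.1182892.
Hence g_HUF = 1.0208122.
r = ln(1.0208122)/2 = 0.010299 → 1.03%.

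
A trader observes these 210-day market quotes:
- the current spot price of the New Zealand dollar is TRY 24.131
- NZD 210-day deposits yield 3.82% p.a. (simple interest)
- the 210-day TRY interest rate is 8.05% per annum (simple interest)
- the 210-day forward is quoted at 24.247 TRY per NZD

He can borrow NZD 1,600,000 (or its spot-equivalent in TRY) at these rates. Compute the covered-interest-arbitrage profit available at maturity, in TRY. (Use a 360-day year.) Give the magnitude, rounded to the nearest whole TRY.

TRY 762,956

T = 210/360 years.
Route A — deposit NZD, sell forward: 1,600,000 × 1.0222833333 × 24.247 = TRY 39,659,686.37.
Route B — convert at spot, deposit TRY: 1,600,000 × 24.131 × 1.0469583333 = TRY 40,422,642.47.
The quoted forward undervalues NZD, so borrow NZD, convert to TRY at spot, deposit the TRY at 8.05%, and buy NZD forward at 24.247 to cover the loan.
Profit = 40,422,642.47 − 39,659,686.37 = TRY 762,956.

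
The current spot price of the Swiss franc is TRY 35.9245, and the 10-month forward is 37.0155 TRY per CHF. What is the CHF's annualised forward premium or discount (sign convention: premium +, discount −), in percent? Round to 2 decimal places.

+3.64%

T = 10/12 years.
(F − S)/S = (37.0155 − 35.9245)/35.9245 = 0.0303692.
Per annum: 0.0303692 / (10/12) = 0.036443 = 3.64%.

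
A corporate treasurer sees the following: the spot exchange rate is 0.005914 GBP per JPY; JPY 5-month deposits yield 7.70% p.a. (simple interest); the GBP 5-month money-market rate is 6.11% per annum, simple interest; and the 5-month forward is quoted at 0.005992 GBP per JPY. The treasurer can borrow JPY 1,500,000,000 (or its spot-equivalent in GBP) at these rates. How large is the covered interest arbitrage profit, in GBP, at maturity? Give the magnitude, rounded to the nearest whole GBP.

T = 5/12 years.
Route A — deposit JPY, sell forward: 1,500,000,000 × 1.032083333 × 0.005992 = GBP 9,276,365.00.
Route B — convert at spot, deposit GBP: 1,500,000,000 × 0.005914 × 1.025458333 = GBP 9,096,840.87.
The quoted forward overvalues JPY, so borrow GBP, buy JPY at spot, deposit the JPY at 7.70%, and sell the proceeds forward at 0.005992.
Profit = 9,276,365.00 − 9,096,840.87 = GBP 179,524.

GBP 179,524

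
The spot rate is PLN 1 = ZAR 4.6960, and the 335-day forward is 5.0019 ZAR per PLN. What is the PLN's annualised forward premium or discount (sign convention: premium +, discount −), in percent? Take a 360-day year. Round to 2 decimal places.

+7.00%

T = 335/360 years.
PLN trades forward at +6.51405% vs spot over the period.
×(1/T) gives 7.00% p.a.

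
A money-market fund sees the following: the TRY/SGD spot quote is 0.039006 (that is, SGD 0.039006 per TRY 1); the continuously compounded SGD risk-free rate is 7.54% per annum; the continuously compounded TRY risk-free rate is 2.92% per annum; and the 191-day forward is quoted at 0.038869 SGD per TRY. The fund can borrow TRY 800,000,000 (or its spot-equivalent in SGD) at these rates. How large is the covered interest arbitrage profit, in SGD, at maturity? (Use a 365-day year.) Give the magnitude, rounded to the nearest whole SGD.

SGD 886,642

T = 191/365 years.
Route A — deposit TRY, sell forward: 800,000,000 × 1.0153973361 × 0.038869 = SGD 31,573,983.25.
Route B — convert at spot, deposit SGD: 800,000,000 × 0.039006 × 1.0402446131 = SGD 32,460,625.10.
The quoted forward undervalues TRY, so borrow TRY, convert to SGD at spot, deposit the SGD at 7.54%, and buy TRY forward at 0.038869 to cover the loan.
Arbitrage profit = |31,573,983.25 − 32,460,625.10| = SGD 886,642.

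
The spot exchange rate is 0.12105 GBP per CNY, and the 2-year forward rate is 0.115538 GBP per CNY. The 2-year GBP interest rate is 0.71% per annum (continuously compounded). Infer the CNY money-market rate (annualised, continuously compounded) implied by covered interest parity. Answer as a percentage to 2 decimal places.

3.04%

T = 2 years.
CIP gives F = S · g_GBP/g_CNY, so g_GBP/g_CNY = 0.115538/0.12105 = 0.9544651.
GBP growth factor: e^(0.0071×2) = 1.0143013.
Hence g_CNY = 1.0626908.
r = ln(1.0626908)/2 = 0.030402 → 3.04%.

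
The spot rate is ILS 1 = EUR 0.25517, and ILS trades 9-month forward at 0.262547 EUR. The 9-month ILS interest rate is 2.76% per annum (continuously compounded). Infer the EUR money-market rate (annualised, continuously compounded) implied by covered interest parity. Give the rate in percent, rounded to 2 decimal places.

T = 9/12 years.
F/S = 0.262547/0.25517 = 1.0289101 = (growth of EUR) / (growth of ILS).
The ILS side grows by e^(0.0276×9/12) = 1.0209157.
That pins the EUR growth at 1.0504305.
Take logs: ln 1.0504305 / (9/12) = 0.065600, so 6.56%.

6.56%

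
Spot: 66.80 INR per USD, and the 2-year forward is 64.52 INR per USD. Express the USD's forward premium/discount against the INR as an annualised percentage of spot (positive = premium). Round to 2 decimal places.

T = 2 years.
(F − S)/S = (64.52 − 66.8)/66.8 = -0.0341317.
Annualise by dividing by T: -0.0341317 / 2 = -0.017066 → -1.71%.

-1.71%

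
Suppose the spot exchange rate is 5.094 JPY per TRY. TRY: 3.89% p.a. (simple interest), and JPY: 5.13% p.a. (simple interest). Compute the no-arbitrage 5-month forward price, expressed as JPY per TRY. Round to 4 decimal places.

5.1199

T = 5/12 years.
JPY accumulates by 1 + 0.0513×5/12 = 1.021375.
Growth of 1 TRY over T: 1 + 0.0389×5/12 = 1.0162083.
So F = 5.094 × 1.021375 / 1.0162083 = 5.119899 (JPY/TRY).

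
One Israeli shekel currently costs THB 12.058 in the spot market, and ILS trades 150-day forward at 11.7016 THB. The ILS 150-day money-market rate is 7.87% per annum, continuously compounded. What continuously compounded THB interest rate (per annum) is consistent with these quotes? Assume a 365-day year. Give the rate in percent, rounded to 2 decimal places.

0.57%

T = 150/365 years.
F/S = 11.7016/12.058 = 0.9704429 = (growth of THB) / (growth of ILS).
The ILS side grows by e^(0.0787×150/365) = 1.0328712.
So the THB growth factor = 1.0023425.
r = ln(1.0023425)/(150/365) = 0.005693 → 0.57%.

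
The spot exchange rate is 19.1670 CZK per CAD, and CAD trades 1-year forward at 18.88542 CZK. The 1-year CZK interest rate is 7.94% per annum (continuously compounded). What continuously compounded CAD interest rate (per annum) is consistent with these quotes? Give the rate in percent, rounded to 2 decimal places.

T = 1 year.
By CIP, F/S equals the CZK-to-CAD growth ratio: 18.88542/19.167 = 0.9853091.
The CZK side grows by e^(0.0794×1) = 1.0826373.
So the CAD growth factor = 1.0987794.
r = ln(1.0987794)/1 = 0.094200 → 9.42%.

9.42%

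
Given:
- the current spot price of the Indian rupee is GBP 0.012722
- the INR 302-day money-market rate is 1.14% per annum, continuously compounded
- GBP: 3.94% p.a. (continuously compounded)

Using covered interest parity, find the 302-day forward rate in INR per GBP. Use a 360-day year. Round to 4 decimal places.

76.7792

T = 302/360 years.
GBP growth factor: e^(0.0394×302/360) = 1.03360451.
INR accumulates by e^(0.0114×302/360) = 1.00960921.
CIP: F = S · (grow GBP)/(grow INR) = 0.012722 × 1.03360451/1.00960921 = 0.013024363 GBP per INR.
Invert for INR per GBP: 1 / 0.013024363 = 76.7792.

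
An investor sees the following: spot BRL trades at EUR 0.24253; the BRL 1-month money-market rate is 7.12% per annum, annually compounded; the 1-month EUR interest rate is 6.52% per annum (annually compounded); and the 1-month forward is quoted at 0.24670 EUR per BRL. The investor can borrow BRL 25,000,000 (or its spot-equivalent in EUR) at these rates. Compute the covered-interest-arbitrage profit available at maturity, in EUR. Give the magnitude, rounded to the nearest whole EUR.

EUR 107,703

T = 1/12 years.
Route A — deposit BRL, sell forward: 25,000,000 × 1.005748083 × 0.24670 = EUR 6,202,951.30.
Route B — convert at spot, deposit EUR: 25,000,000 × 0.24253 × 1.005277425 = EUR 6,095,248.35.
The quoted forward overvalues BRL, so borrow EUR, buy BRL at spot, deposit the BRL at 7.12%, and sell the proceeds forward at 0.24670.
Arbitrage profit = |6,202,951.30 − 6,095,248.35| = EUR 107,703.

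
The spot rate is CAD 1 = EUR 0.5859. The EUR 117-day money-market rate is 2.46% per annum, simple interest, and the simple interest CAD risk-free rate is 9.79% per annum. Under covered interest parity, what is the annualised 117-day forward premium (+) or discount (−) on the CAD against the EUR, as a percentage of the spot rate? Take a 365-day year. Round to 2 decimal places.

-7.11%

T = 117/365 years.
No-arbitrage forward: 0.5859 × 1.0078855 / 1.0313816 = 0.5725525 EUR/CAD.
(F − S)/S ÷ T = (0.5725525 − 0.5859)/0.5859/(117/365) = -0.071070 → -7.11%.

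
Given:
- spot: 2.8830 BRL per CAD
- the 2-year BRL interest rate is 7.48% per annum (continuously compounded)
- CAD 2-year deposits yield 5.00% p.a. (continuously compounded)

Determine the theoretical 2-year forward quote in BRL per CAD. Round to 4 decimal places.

T = 2 years.
BRL accumulates by e^(0.0748×2) = 1.1613696.
CAD accumulates by e^(0.0500×2) = 1.1051709.
Forward (BRL per CAD) = 2.883 × 1.1613696 / 1.1051709 = 3.029603.

3.0296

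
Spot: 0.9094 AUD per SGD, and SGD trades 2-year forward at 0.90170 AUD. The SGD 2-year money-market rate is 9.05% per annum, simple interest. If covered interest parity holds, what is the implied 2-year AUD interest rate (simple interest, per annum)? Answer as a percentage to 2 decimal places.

T = 2 years.
CIP gives F = S · g_AUD/g_SGD, so g_AUD/g_SGD = 0.9017/0.9094 = 0.9915329.
SGD growth factor: 1 + 0.0905×2 = 1.181000.
That pins the AUD growth at 1.1710004.
(1.1710004 − 1)/T = 0.085500, i.e. 8.55%.

8.55%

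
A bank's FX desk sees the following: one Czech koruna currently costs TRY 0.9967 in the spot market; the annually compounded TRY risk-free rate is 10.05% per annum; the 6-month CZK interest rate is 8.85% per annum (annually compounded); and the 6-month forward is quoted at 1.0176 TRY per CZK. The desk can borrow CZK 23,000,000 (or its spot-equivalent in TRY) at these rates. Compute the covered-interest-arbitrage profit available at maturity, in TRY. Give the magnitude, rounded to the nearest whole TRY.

T = 6/12 years.
Keep in CZK, deliver into the forward: 23,000,000·1.0433120339·1.0176 = TRY 24,418,509.49.
Swap to TRY now, deposit: 23,000,000·0.9967·1.0490471867 = TRY 24,048,462.61.
The quoted forward overvalues CZK, so borrow TRY, buy CZK at spot, deposit the CZK at 8.85%, and sell the proceeds forward at 1.0176.
Profit = 24,418,509.49 − 24,048,462.61 = TRY 370,047.

TRY 370,047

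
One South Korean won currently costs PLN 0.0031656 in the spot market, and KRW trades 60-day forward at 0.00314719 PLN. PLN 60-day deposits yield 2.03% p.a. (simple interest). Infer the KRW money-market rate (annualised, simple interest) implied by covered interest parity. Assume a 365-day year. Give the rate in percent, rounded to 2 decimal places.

T = 60/365 years.
By CIP, F/S equals the PLN-to-KRW growth ratio: 0.00314719/0.0031656 = 0.9941844.
PLN growth factor: 1 + 0.0203×60/365 = 1.003337.
So the KRW growth factor = 1.0092061.
r = (1.0092061 − 1)/(60/365) = 0.056004 → 5.60%.

5.60%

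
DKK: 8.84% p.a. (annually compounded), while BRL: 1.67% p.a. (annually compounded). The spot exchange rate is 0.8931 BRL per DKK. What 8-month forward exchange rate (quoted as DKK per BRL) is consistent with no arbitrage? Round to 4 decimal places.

T = 8/12 years.
Growth of 1 BRL over T: (1 + 0.0167)^(8/12) = 1.0111026.
DKK accumulates by (1 + 0.0884)^(8/12) = 1.0580975.
CIP: F = S · (grow BRL)/(grow DKK) = 0.8931 × 1.0111026/1.0580975 = 0.8534334 BRL per DKK.
Quoted the other way: 1/0.8534334 = 1.1717 DKK per BRL.

1.1717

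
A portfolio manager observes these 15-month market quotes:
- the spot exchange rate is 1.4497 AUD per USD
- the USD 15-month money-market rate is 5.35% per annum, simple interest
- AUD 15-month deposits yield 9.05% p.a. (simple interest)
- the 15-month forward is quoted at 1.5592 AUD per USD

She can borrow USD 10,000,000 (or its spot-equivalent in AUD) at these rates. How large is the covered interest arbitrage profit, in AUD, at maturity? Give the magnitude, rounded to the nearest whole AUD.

T = 15/12 years.
Route A — deposit USD, sell forward: 10,000,000 × 1.066875 × 1.5592 = AUD 16,634,715.00.
Route B — convert at spot, deposit AUD: 10,000,000 × 1.4497 × 1.113125 = AUD 16,136,973.13.
The quoted forward overvalues USD, so borrow AUD, buy USD at spot, deposit the USD at 5.35%, and sell the proceeds forward at 1.5592.
Arbitrage profit = |16,634,715.00 − 16,136,973.13| = AUD 497,742.

AUD 497,742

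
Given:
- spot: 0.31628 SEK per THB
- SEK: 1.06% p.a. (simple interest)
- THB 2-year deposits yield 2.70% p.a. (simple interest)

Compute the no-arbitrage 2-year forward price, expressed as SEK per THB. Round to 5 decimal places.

0.30644

T = 2 years.
SEK growth factor: 1 + 0.0106×2 = 1.021200.
Growth of 1 THB over T: 1 + 0.0270×2 = 1.054000.
CIP: F = S · (grow SEK)/(grow THB) = 0.31628 × 1.021200/1.054000 = 0.3064375 SEK per THB.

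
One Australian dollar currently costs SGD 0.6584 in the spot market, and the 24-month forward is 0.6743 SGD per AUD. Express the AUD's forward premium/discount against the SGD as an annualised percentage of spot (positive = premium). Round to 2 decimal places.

+1.21%

T = 2 years.
(F − S)/S = (0.6743 − 0.6584)/0.6584 = 0.0241495.
Per annum: 0.0241495 / 2 = 0.012075 = 1.21%.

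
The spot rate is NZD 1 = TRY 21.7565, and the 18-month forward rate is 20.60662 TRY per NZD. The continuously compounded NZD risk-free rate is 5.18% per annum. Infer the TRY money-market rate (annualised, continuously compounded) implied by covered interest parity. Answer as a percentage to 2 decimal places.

T = 18/12 years.
CIP gives F = S · g_TRY/g_NZD, so g_TRY/g_NZD = 20.60662/21.7565 = 0.9471477.
NZD growth factor: e^(0.0518×18/12) = 1.0807984.
That pins the TRY growth at 1.0236757.
Take logs: ln 1.0236757 / (18/12) = 0.015600, so 1.56%.

1.56%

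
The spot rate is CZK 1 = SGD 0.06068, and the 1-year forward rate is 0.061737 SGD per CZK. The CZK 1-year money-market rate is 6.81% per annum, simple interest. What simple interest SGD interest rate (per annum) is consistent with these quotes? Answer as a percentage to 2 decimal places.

8.67%

T = 1 year.
By CIP, F/S equals the SGD-to-CZK growth ratio: 0.061737/0.06068 = 1.0174192.
CZK growth factor: 1 + 0.0681×1 = 1.068100.
So the SGD growth factor = 1.0867054.
r = (1.0867054 − 1)/1 = 0.086705 → 8.67%.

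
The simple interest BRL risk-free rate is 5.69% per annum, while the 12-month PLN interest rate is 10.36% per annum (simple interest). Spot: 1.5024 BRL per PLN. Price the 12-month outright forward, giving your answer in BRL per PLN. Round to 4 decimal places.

1.4388

T = 1 year.
BRL growth factor: 1 + 0.0569×1 = 1.056900.
PLN accumulates by 1 + 0.1036×1 = 1.103600.
CIP: F = S · (grow BRL)/(grow PLN) = 1.5024 × 1.056900/1.103600 = 1.438824 BRL per PLN.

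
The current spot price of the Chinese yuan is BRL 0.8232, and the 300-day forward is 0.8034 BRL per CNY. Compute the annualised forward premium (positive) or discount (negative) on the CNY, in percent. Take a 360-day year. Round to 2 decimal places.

T = 300/360 years.
(F − S)/S = (0.8034 − 0.8232)/0.8232 = -0.0240525.
Per annum: -0.0240525 / (300/360) = -0.028863 = -2.89%.

-2.89%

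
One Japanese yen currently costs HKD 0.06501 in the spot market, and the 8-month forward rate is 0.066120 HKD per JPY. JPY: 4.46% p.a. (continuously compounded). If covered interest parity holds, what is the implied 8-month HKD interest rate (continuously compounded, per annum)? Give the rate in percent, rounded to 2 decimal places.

T = 8/12 years.
By CIP, F/S equals the HKD-to-JPY growth ratio: 0.06612/0.06501 = 1.0170743.
JPY growth factor: e^(0.0446×8/12) = 1.0301798.
That pins the HKD growth at 1.0477694.
Take logs: ln 1.0477694 / (8/12) = 0.069995, so 7.00%.

7.00%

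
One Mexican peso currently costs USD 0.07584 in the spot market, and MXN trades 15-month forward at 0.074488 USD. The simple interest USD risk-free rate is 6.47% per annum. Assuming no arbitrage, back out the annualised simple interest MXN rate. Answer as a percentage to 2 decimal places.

T = 15/12 years.
By CIP, F/S equals the USD-to-MXN growth ratio: 0.074488/0.07584 = 0.9821730.
USD growth factor: 1 + 0.0647×15/12 = 1.080875.
Hence g_MXN = 1.1004935.
r = (1.1004935 − 1)/(15/12) = 0.080395 → 8.04%.

8.04%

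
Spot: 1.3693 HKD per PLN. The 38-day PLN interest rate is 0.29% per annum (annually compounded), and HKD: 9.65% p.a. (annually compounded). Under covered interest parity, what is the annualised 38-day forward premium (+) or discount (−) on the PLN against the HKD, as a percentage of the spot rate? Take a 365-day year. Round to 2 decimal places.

+8.96%

T = 38/365 years.
No-arbitrage forward: 1.3693 × 1.0096371 / 1.0003015 = 1.3820794 HKD/PLN.
(F − S)/S ÷ T = (1.3820794 − 1.3693)/1.3693/(38/365) = 0.089644 → 8.96%.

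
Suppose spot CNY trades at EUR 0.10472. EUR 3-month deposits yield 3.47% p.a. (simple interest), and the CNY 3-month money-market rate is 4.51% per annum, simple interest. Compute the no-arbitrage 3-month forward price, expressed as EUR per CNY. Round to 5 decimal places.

T = 3/12 years.
EUR accumulates by 1 + 0.0347×3/12 = 1.008675.
CNY accumulates by 1 + 0.0451×3/12 = 1.011275.
Forward (EUR per CNY) = 0.10472 × 1.008675 / 1.011275 = 0.1044508.

0.10445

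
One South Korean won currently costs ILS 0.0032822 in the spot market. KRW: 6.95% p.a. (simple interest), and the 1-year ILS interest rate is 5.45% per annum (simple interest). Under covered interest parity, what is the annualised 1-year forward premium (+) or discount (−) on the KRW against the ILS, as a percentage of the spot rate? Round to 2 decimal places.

-1.40%

T = 1 year.
F = S · g_ILS/g_KRW = 0.0032822 × 1.054500/1.069500 = 0.0032361663.
Annualised premium = (F − S)/S × (1/T) = (0.0032361663 − 0.0032822)/0.0032822 ÷ 1 = -1.40%.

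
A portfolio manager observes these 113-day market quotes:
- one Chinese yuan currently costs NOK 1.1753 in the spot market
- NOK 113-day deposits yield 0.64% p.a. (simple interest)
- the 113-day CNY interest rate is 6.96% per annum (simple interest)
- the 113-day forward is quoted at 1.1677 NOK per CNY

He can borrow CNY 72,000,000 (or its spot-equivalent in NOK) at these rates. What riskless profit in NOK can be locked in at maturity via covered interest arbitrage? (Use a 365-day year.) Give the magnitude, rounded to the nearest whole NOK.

NOK 1,096,718

T = 113/365 years.
Invest the CNY and cover forward: 72,000,000 × 1.0215473973 × 1.1677 = NOK 85,885,984.50.
Convert at spot and invest in NOK: 72,000,000 × 1.1753 × 1.0019813699 = NOK 84,789,266.69.
The quoted forward overvalues CNY, so borrow NOK, buy CNY at spot, deposit the CNY at 6.96%, and sell the proceeds forward at 1.1677.
Arbitrage profit = |85,885,984.50 − 84,789,266.69| = NOK 1,096,718.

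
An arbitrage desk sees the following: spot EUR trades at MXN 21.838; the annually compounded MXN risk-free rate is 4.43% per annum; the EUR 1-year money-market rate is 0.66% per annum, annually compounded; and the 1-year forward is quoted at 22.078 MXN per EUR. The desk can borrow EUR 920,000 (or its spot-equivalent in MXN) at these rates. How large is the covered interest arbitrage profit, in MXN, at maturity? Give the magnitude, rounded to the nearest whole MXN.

MXN 535,172

T = 1 year.
Invest the EUR and cover forward: 920,000 × 1.006600 × 22.078 = MXN 20,445,817.62.
Convert at spot and invest in MXN: 920,000 × 21.838 × 1.044300 = MXN 20,980,989.53.
The quoted forward undervalues EUR, so borrow EUR, convert to MXN at spot, deposit the MXN at 4.43%, and buy EUR forward at 22.078 to cover the loan.
Arbitrage profit = |20,445,817.62 − 20,980,989.53| = MXN 535,172.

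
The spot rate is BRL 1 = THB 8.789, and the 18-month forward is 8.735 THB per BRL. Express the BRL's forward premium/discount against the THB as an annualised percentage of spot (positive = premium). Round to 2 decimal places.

T = 18/12 years.
Period premium: (8.735 − 8.789)/8.789 = -0.0061440.
Annualise by dividing by T: -0.0061440 / (18/12) = -0.004096 → -0.41%.

-0.41%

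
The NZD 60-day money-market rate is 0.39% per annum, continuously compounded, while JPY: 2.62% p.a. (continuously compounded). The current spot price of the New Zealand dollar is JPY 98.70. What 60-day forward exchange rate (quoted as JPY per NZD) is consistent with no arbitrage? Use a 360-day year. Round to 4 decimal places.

99.0675

T = 60/360 years.
Growth of 1 JPY over T: e^(0.0262×60/360) = 1.00437621.
NZD accumulates by e^(0.0039×60/360) = 1.00065021.
Forward (JPY per NZD) = 98.7 × 1.00437621 / 1.00065021 = 99.067517.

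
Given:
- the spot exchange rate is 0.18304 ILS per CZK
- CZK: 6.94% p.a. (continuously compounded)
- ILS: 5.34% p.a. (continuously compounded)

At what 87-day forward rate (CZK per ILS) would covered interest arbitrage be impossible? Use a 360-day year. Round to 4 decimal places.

5.4845

T = 87/360 years.
ILS growth factor: e^(0.0534×87/360) = 1.0129886.
CZK growth factor: e^(0.0694×87/360) = 1.0169131.
So F = 0.18304 × 1.0129886 / 1.0169131 = 0.1823336 (ILS/CZK).
Quoted the other way: 1/0.1823336 = 5.4845 CZK per ILS.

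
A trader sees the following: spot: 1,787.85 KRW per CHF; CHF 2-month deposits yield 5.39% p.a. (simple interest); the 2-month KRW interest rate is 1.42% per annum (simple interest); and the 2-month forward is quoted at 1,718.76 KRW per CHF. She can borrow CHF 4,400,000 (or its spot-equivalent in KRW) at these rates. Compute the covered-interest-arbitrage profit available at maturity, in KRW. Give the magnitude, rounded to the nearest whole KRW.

KRW 254,676,624

T = 2/12 years.
Route A — deposit CHF, sell forward: 4,400,000 × 1.008983333333 × 1718.76 = KRW 7,630,480,853.60.
Route B — convert at spot, deposit KRW: 4,400,000 × 1787.85 × 1.002366666667 = KRW 7,885,157,478.00.
The quoted forward undervalues CHF, so borrow CHF, convert to KRW at spot, deposit the KRW at 1.42%, and buy CHF forward at 1,718.76 to cover the loan.
The gap between the two covered legs is KRW 254,676,624.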